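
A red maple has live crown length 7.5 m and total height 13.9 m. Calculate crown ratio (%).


Formula: Crown Ratio = (Crown Length / Total Height) * 100
CR = (7.5 m / 13.9 m) * 100
CR = 0.5396 * 100 = 54.0%

54.0


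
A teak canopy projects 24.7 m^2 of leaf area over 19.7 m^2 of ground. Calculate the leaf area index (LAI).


Formula: LAI = total leaf area / ground area  (dimensionless)
LAI = 24.7 m^2 / 19.7 m^2
LAI = 1.25

1.25


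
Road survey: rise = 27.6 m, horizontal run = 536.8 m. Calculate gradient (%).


Formula: Gradient = rise / run * 100
Gradient = 27.6 / 536.8 * 100 = 5.1%

5.1


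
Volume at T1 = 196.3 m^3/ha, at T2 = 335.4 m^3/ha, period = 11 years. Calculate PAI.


Formula: PAI = (V_T2 - V_T1) / (T2 - T1)
Volume increment = 335.4 - 196.3 = 139.1 m^3/ha
PAI = 139.1 / 11 = 12.65 m^3/ha/year

12.65


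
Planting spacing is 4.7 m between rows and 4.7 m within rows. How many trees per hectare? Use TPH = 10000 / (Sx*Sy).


Formula: TPH = 10000 m^2/ha / (spacing_x * spacing_y)
Area per tree = 4.7 m * 4.7 m = 22.09 m^2
TPH = 10000 / 22.09 = 453 trees/ha

453


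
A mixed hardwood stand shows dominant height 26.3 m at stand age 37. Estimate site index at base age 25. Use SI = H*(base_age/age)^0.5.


Formula: SI = H_dom * (base_age / age)^0.5
Age ratio = 25 / 37 = 0.67568
sqrt(age_ratio) = 0.82199
SI = 26.3 * 0.82199 = 21.6 m

21.6


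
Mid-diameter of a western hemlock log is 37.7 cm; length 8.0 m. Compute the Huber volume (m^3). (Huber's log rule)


Huber: V = Am * L,  Am = pi*(Dm/200)^2
Am = pi*(37.7/200)^2 = 0.111628 m^2
V = 0.111628*8.0 = 0.893 m^3

0.893


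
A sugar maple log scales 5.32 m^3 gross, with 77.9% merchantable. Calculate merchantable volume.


Formula: MV = V_total * (merchantable_pct / 100)
Merchantable fraction = 77.9% / 100 = 0.779
MV = 5.32 m^3 * 0.779 = 4.144 m^3

4.144


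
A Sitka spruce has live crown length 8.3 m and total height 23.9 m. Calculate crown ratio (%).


Formula: Crown Ratio = (Crown Length / Total Height) * 100
CR = (8.3 m / 23.9 m) * 100
CR = 0.3473 * 100 = 34.7%

34.7


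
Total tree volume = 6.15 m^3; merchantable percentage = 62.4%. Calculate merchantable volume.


Formula: MV = V_total * (merchantable_pct / 100)
Merchantable fraction = 62.4% / 100 = 0.624
MV = 6.15 m^3 * 0.624 = 3.838 m^3

3.838


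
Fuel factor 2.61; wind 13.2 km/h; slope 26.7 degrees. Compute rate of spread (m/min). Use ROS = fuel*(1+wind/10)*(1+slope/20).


Formula: ROS = fuel * (1 + wind/10) * (1 + slope/20)
Wind factor = 1 + 13.2/10 = 2.32
Slope factor = 1 + 26.7/20 = 2.335
ROS = 2.61 * 2.32 * 2.335 = 14.14 m/min

14.14


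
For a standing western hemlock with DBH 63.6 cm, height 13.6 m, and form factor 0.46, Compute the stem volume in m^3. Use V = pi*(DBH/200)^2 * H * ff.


Formula: V = pi * (DBH/200)^2 * H * ff
Radius = DBH/200 = 63.6/200 = 0.318 m
Radius^2 = 0.318^2 = 0.101124 m^2
V = pi * 0.101124 * 13.6 * 0.46
V = 1.987 m^3

1.987


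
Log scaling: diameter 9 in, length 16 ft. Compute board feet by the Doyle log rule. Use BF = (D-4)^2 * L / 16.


Doyle: BF = (D - 4)^2 * L / 16
Adjusted diameter = 9 - 4 = 5 in
(D-4)^2 = 5^2 = 25
BF = 25 * 16 / 16 = 25 BF

25


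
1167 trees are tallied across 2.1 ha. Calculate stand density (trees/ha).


Formula: Stand Density = N_trees / Area_ha
Density = 1167 trees / 2.1 ha
Density = 556 trees/ha

556


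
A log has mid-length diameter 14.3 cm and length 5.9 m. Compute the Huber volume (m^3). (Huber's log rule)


Huber: V = Am * L,  Am = pi*(Dm/200)^2
Am = pi*(14.3/200)^2 = 0.016061 m^2
V = 0.016061*5.9 = 0.0948 m^3

0.0948


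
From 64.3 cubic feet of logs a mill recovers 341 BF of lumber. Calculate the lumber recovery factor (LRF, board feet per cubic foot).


Formula: LRF = Lumber Output (BF) / Log Input (ft^3)
LRF = 341 BF / 64.3 ft^3
LRF = 5.3 BF/ft^3

5.3


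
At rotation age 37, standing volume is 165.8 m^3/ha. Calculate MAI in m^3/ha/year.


Formula: MAI = Total Volume / Stand Age
MAI = 165.8 m^3/ha / 37 years
MAI = 4.48 m^3/ha/year

4.48


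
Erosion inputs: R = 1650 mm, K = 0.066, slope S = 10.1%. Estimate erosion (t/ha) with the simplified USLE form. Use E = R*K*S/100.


Formula: E = R * K * S / 100  (simplified USLE)
R * K = 1650 * 0.066 = 108.9
E = 108.9 * 10.1 / 100 = 11.0 t/ha

11.0


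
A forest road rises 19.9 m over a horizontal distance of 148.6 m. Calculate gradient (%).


Formula: Gradient = rise / run * 100
Gradient = 19.9 / 148.6 * 100 = 13.4%

13.4


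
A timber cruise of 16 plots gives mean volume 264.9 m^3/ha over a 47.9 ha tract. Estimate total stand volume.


Formula: Total Volume = Mean Volume per ha * Total Area
Total Volume = 264.9 m^3/ha * 47.9 ha
Total Volume = 12689 m^3

12689


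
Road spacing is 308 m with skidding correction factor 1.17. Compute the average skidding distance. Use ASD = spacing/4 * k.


Formula: ASD = (spacing / 4) * correction
Uncorrected distance = spacing / 4 = 308 / 4 = 77 m
ASD = 77 * 1.17 = 90 m

90


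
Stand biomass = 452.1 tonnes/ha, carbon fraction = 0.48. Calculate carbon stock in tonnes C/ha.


Formula: Carbon Stock = Biomass * Carbon Fraction
C = 452.1 t/ha * 0.48
C = 217.0 t C/ha

217.0


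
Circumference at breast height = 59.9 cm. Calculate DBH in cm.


Formula: DBH = C / pi
DBH = 59.9 / pi
pi = 3.14159...
DBH = 19.1 cm

19.1


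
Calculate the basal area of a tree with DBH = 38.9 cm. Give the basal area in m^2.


Formula: BA = pi * (DBH/2)^2 / 10000  (cm^2 to m^2)
Radius = DBH/2 = 38.9/2 = 19.45 cm
BA = pi * 19.45^2 / 10000
   = 1188.4724 cm^2 / 10000
   = 0.1188 m^2

0.1188


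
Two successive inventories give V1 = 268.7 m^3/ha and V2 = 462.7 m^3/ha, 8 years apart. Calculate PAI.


Formula: PAI = (V_T2 - V_T1) / (T2 - T1)
Volume increment = 462.7 - 268.7 = 194.0 m^3/ha
PAI = 194.0 / 8 = 24.25 m^3/ha/year

24.25


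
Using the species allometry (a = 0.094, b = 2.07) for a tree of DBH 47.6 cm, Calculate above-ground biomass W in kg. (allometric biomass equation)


Formula: W = a * DBH^b  (allometric power law)
DBH^b = 47.6^2.07 = 2969.2474
W = 0.094 * 2969.2474 = 279.1 kg

279.1


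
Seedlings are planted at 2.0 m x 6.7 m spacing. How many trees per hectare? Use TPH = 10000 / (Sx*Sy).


Formula: TPH = 10000 m^2/ha / (spacing_x * spacing_y)
Area per tree = 2.0 m * 6.7 m = 13.4 m^2
TPH = 10000 / 13.4 = 746 trees/ha

746


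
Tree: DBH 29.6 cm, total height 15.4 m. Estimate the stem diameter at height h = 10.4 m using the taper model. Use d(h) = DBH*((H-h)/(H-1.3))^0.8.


Taper: d(h) = DBH * ((H - h) / (H - 1.3))^0.8
Numerator = H - h = 15.4 - 10.4 = 5.0 m
Denominator = H - 1.3 = 15.4 - 1.3 = 14.1 m
Ratio = 5.0 / 14.1 = 0.35461
d = 29.6 * 0.35461^0.8 = 12.9 cm

12.9


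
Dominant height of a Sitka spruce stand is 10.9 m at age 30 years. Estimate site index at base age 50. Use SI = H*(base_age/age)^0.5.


Formula: SI = H_dom * (base_age / age)^0.5
Age ratio = 50 / 30 = 1.66667
sqrt(age_ratio) = 1.29099
SI = 10.9 * 1.29099 = 14.1 m

14.1


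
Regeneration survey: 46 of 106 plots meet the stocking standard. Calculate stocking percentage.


Formula: Stocking % = stocked plots / total plots * 100
Stocking = 46 / 106 * 100
Stocking = 0.434 * 100 = 43.4%

43.4


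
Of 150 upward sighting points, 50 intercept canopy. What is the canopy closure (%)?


Formula: Canopy closure = covered points / total points * 100
Closure = 50 / 150 * 100
Closure = 0.3333 * 100 = 33.3%

33.3


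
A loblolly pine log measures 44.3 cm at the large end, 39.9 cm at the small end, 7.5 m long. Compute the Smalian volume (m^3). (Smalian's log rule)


Smalian: V = (A1 + A2)/2 * L,  A = pi*(D/200)^2
A1 = pi*(44.3/200)^2 = 0.154134 m^2
A2 = pi*(39.9/200)^2 = 0.125036 m^2
V = (0.154134+0.125036)/2*7.5 = 1.0469 m^3

1.0469


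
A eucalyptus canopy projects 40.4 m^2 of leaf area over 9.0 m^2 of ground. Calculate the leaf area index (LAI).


Formula: LAI = total leaf area / ground area  (dimensionless)
LAI = 40.4 m^2 / 9.0 m^2
LAI = 4.49

4.49


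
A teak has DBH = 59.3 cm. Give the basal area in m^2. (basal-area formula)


Formula: BA = pi * (DBH/2)^2 / 10000  (cm^2 to m^2)
Radius = DBH/2 = 59.3/2 = 29.65 cm
BA = pi * 29.65^2 / 10000
   = 2761.8448 cm^2 / 10000
   = 0.2762 m^2

0.2762


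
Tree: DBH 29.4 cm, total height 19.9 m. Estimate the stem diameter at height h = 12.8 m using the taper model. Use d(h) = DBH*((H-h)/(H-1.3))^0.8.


Taper: d(h) = DBH * ((H - h) / (H - 1.3))^0.8
Numerator = H - h = 19.9 - 12.8 = 7.1 m
Denominator = H - 1.3 = 19.9 - 1.3 = 18.6 m
Ratio = 7.1 / 18.6 = 0.38172
d = 29.4 * 0.38172^0.8 = 13.6 cm

13.6


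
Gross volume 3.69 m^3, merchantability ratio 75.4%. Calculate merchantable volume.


Formula: MV = V_total * (merchantable_pct / 100)
Merchantable fraction = 75.4% / 100 = 0.754
MV = 3.69 m^3 * 0.754 = 2.782 m^3

2.782


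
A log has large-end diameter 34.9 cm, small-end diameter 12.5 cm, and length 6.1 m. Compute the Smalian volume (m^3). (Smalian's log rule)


Smalian: V = (A1 + A2)/2 * L,  A = pi*(D/200)^2
A1 = pi*(34.9/200)^2 = 0.095662 m^2
A2 = pi*(12.5/200)^2 = 0.012272 m^2
V = (0.095662+0.012272)/2*6.1 = 0.3292 m^3

0.3292


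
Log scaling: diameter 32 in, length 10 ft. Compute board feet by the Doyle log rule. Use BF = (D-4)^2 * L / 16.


Doyle: BF = (D - 4)^2 * L / 16
Adjusted diameter = 32 - 4 = 28 in
(D-4)^2 = 28^2 = 784
BF = 784 * 10 / 16 = 490 BF

490


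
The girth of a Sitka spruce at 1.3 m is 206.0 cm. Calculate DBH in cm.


Formula: DBH = C / pi
DBH = 206.0 / pi
pi = 3.14159...
DBH = 65.6 cm

65.6


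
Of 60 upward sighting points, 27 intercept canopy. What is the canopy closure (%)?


Formula: Canopy closure = covered points / total points * 100
Closure = 27 / 60 * 100
Closure = 0.45 * 100 = 45.0%

45.0


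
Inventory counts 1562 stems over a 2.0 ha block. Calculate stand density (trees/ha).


Formula: Stand Density = N_trees / Area_ha
Density = 1562 trees / 2.0 ha
Density = 781 trees/ha

781


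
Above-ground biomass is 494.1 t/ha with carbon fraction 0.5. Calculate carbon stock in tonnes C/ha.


Formula: Carbon Stock = Biomass * Carbon Fraction
C = 494.1 t/ha * 0.5
C = 247.1 t C/ha

247.1


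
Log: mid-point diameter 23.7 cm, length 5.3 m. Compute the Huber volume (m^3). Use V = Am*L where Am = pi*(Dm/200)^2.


Huber: V = Am * L,  Am = pi*(Dm/200)^2
Am = pi*(23.7/200)^2 = 0.044115 m^2
V = 0.044115*5.3 = 0.2338 m^3

0.2338


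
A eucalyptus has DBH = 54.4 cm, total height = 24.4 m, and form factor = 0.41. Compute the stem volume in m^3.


Formula: V = pi * (DBH/200)^2 * H * ff
Radius = DBH/200 = 54.4/200 = 0.272 m
Radius^2 = 0.272^2 = 0.073984 m^2
V = pi * 0.073984 * 24.4 * 0.41
V = 2.325 m^3

2.325


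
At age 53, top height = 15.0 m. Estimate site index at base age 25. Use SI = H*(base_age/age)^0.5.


Formula: SI = H_dom * (base_age / age)^0.5
Age ratio = 25 / 53 = 0.4717
sqrt(age_ratio) = 0.6868
SI = 15.0 * 0.6868 = 10.3 m

10.3


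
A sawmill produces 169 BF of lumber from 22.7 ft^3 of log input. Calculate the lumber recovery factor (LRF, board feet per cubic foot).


Formula: LRF = Lumber Output (BF) / Log Input (ft^3)
LRF = 169 BF / 22.7 ft^3
LRF = 7.44 BF/ft^3

7.44


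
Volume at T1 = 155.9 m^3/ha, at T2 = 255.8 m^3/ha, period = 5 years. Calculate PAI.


Formula: PAI = (V_T2 - V_T1) / (T2 - T1)
Volume increment = 255.8 - 155.9 = 99.9 m^3/ha
PAI = 99.9 / 5 = 19.98 m^3/ha/year

19.98


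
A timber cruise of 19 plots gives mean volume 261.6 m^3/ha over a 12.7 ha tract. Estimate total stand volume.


Formula: Total Volume = Mean Volume per ha * Total Area
Total Volume = 261.6 m^3/ha * 12.7 ha
Total Volume = 3322 m^3

3322


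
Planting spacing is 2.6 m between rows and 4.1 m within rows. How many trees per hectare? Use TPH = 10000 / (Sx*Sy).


Formula: TPH = 10000 m^2/ha / (spacing_x * spacing_y)
Area per tree = 2.6 m * 4.1 m = 10.66 m^2
TPH = 10000 / 10.66 = 938 trees/ha

938


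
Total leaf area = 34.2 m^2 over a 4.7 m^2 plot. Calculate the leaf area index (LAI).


Formula: LAI = total leaf area / ground area  (dimensionless)
LAI = 34.2 m^2 / 4.7 m^2
LAI = 7.28

7.28


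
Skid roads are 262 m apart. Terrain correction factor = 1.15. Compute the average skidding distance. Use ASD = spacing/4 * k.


Formula: ASD = (spacing / 4) * correction
Uncorrected distance = spacing / 4 = 262 / 4 = 65.5 m
ASD = 65.5 * 1.15 = 75 m

75


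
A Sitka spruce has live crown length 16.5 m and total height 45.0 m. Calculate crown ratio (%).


Formula: Crown Ratio = (Crown Length / Total Height) * 100
CR = (16.5 m / 45.0 m) * 100
CR = 0.3667 * 100 = 36.7%

36.7


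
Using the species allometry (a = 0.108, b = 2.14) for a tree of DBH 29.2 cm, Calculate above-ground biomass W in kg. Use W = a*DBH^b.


Formula: W = a * DBH^b  (allometric power law)
DBH^b = 29.2^2.14 = 1367.4747
W = 0.108 * 1367.4747 = 147.7 kg

147.7


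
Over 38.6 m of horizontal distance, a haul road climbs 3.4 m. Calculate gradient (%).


Formula: Gradient = rise / run * 100
Gradient = 3.4 / 38.6 * 100 = 8.8%

8.8


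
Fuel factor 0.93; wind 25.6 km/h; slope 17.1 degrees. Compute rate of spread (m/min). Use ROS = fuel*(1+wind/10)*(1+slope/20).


Formula: ROS = fuel * (1 + wind/10) * (1 + slope/20)
Wind factor = 1 + 25.6/10 = 3.56
Slope factor = 1 + 17.1/20 = 1.855
ROS = 0.93 * 3.56 * 1.855 = 6.14 m/min

6.14


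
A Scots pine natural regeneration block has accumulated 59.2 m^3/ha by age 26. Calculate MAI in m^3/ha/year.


Formula: MAI = Total Volume / Stand Age
MAI = 59.2 m^3/ha / 26 years
MAI = 2.28 m^3/ha/year

2.28


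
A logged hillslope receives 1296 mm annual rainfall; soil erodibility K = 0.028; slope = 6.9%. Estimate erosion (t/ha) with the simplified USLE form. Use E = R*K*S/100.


Formula: E = R * K * S / 100  (simplified USLE)
R * K = 1296 * 0.028 = 36.288
E = 36.288 * 6.9 / 100 = 2.5 t/ha

2.5


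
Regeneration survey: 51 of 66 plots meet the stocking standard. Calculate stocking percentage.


Formula: Stocking % = stocked plots / total plots * 100
Stocking = 51 / 66 * 100
Stocking = 0.7727 * 100 = 77.3%

77.3


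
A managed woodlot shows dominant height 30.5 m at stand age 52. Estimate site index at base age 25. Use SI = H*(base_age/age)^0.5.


Formula: SI = H_dom * (base_age / age)^0.5
Age ratio = 25 / 52 = 0.48077
sqrt(age_ratio) = 0.69338
SI = 30.5 * 0.69338 = 21.1 m

21.1


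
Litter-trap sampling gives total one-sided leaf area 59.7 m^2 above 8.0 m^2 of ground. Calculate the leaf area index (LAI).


Formula: LAI = total leaf area / ground area  (dimensionless)
LAI = 59.7 m^2 / 8.0 m^2
LAI = 7.46

7.46


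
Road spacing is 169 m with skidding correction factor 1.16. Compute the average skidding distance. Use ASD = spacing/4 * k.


Formula: ASD = (spacing / 4) * correction
Uncorrected distance = spacing / 4 = 169 / 4 = 42.25 m
ASD = 42.25 * 1.16 = 49 m

49


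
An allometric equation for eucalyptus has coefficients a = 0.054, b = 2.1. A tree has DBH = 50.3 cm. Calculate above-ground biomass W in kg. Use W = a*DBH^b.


Formula: W = a * DBH^b  (allometric power law)
DBH^b = 50.3^2.1 = 3743.6287
W = 0.054 * 3743.6287 = 202.2 kg

202.2


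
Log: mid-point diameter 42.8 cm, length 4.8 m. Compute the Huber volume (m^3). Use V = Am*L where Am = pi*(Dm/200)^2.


Huber: V = Am * L,  Am = pi*(Dm/200)^2
Am = pi*(42.8/200)^2 = 0.143872 m^2
V = 0.143872*4.8 = 0.6906 m^3

0.6906


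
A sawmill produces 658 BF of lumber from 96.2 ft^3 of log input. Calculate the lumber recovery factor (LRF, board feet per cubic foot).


Formula: LRF = Lumber Output (BF) / Log Input (ft^3)
LRF = 658 BF / 96.2 ft^3
LRF = 6.84 BF/ft^3

6.84


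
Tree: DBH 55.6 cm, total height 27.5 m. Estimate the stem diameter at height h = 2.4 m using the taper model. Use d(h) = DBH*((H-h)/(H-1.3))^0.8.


Taper: d(h) = DBH * ((H - h) / (H - 1.3))^0.8
Numerator = H - h = 27.5 - 2.4 = 25.1 m
Denominator = H - 1.3 = 27.5 - 1.3 = 26.2 m
Ratio = 25.1 / 26.2 = 0.95802
d = 55.6 * 0.95802^0.8 = 53.7 cm

53.7


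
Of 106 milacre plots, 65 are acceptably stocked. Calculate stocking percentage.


Formula: Stocking % = stocked plots / total plots * 100
Stocking = 65 / 106 * 100
Stocking = 0.6132 * 100 = 61.3%

61.3


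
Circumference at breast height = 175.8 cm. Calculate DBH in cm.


Formula: DBH = C / pi
DBH = 175.8 / pi
pi = 3.14159...
DBH = 56.0 cm

56.0


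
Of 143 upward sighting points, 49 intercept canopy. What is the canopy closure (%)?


Formula: Canopy closure = covered points / total points * 100
Closure = 49 / 143 * 100
Closure = 0.3427 * 100 = 34.3%

34.3


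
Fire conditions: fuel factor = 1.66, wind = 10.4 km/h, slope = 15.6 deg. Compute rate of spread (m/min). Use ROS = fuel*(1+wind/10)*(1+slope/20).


Formula: ROS = fuel * (1 + wind/10) * (1 + slope/20)
Wind factor = 1 + 10.4/10 = 2.04
Slope factor = 1 + 15.6/20 = 1.78
ROS = 1.66 * 2.04 * 1.78 = 6.03 m/min

6.03


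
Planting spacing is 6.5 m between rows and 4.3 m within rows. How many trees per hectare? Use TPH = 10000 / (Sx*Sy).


Formula: TPH = 10000 m^2/ha / (spacing_x * spacing_y)
Area per tree = 6.5 m * 4.3 m = 27.95 m^2
TPH = 10000 / 27.95 = 358 trees/ha

358


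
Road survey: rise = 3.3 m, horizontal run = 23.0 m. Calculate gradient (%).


Formula: Gradient = rise / run * 100
Gradient = 3.3 / 23.0 * 100 = 14.3%

14.3


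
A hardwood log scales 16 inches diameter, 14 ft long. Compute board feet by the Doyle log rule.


Doyle: BF = (D - 4)^2 * L / 16
Adjusted diameter = 16 - 4 = 12 in
(D-4)^2 = 12^2 = 144
BF = 144 * 14 / 16 = 126 BF

126


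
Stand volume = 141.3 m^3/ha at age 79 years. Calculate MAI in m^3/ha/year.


Formula: MAI = Total Volume / Stand Age
MAI = 141.3 m^3/ha / 79 years
MAI = 1.79 m^3/ha/year

1.79


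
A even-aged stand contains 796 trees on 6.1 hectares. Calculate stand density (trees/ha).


Formula: Stand Density = N_trees / Area_ha
Density = 796 trees / 6.1 ha
Density = 130 trees/ha

130


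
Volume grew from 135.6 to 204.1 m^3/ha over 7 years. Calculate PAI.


Formula: PAI = (V_T2 - V_T1) / (T2 - T1)
Volume increment = 204.1 - 135.6 = 68.5 m^3/ha
PAI = 68.5 / 7 = 9.79 m^3/ha/year

9.79


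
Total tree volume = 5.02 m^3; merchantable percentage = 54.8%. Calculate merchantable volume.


Formula: MV = V_total * (merchantable_pct / 100)
Merchantable fraction = 54.8% / 100 = 0.548
MV = 5.02 m^3 * 0.548 = 2.751 m^3

2.751


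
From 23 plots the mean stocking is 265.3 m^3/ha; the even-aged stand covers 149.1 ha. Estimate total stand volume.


Formula: Total Volume = Mean Volume per ha * Total Area
Total Volume = 265.3 m^3/ha * 149.1 ha
Total Volume = 39556 m^3

39556


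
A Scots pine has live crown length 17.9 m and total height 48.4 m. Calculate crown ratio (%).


Formula: Crown Ratio = (Crown Length / Total Height) * 100
CR = (17.9 m / 48.4 m) * 100
CR = 0.3698 * 100 = 37.0%

37.0


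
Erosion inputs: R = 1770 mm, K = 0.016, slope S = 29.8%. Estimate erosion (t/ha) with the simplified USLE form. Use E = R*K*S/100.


Formula: E = R * K * S / 100  (simplified USLE)
R * K = 1770 * 0.016 = 28.32
E = 28.32 * 29.8 / 100 = 8.44 t/ha

8.44


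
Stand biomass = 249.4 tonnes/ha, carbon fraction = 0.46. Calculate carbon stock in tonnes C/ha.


Formula: Carbon Stock = Biomass * Carbon Fraction
C = 249.4 t/ha * 0.46
C = 114.7 t C/ha

114.7


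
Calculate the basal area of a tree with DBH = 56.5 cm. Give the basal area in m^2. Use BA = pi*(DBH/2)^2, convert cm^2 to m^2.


Formula: BA = pi * (DBH/2)^2 / 10000  (cm^2 to m^2)
Radius = DBH/2 = 56.5/2 = 28.25 cm
BA = pi * 28.25^2 / 10000
   = 2507.1873 cm^2 / 10000
   = 0.2507 m^2

0.2507


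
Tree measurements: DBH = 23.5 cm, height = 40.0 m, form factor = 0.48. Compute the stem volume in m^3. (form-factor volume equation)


Formula: V = pi * (DBH/200)^2 * H * ff
Radius = DBH/200 = 23.5/200 = 0.1175 m
Radius^2 = 0.1175^2 = 0.01380625 m^2
V = pi * 0.01380625 * 40.0 * 0.48
V = 0.833 m^3

0.833


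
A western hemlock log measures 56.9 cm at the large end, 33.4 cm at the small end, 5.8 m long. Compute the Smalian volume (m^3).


Smalian: V = (A1 + A2)/2 * L,  A = pi*(D/200)^2
A1 = pi*(56.9/200)^2 = 0.254281 m^2
A2 = pi*(33.4/200)^2 = 0.087616 m^2
V = (0.254281+0.087616)/2*5.8 = 0.9915 m^3

0.9915


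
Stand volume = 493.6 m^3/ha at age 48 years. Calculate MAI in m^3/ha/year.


Formula: MAI = Total Volume / Stand Age
MAI = 493.6 m^3/ha / 48 years
MAI = 10.28 m^3/ha/year

10.28


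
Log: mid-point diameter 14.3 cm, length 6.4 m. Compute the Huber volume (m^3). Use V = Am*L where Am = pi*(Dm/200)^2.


Huber: V = Am * L,  Am = pi*(Dm/200)^2
Am = pi*(14.3/200)^2 = 0.016061 m^2
V = 0.016061*6.4 = 0.1028 m^3

0.1028


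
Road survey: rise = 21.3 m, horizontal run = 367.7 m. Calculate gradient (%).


Formula: Gradient = rise / run * 100
Gradient = 21.3 / 367.7 * 100 = 5.8%

5.8


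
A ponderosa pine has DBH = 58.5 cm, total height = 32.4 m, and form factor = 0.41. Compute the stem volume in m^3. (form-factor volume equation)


Formula: V = pi * (DBH/200)^2 * H * ff
Radius = DBH/200 = 58.5/200 = 0.2925 m
Radius^2 = 0.2925^2 = 0.08555625 m^2
V = pi * 0.08555625 * 32.4 * 0.41
V = 3.571 m^3

3.571


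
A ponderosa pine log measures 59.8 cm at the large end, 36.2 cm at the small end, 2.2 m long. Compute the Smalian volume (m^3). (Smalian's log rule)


Smalian: V = (A1 + A2)/2 * L,  A = pi*(D/200)^2
A1 = pi*(59.8/200)^2 = 0.280862 m^2
A2 = pi*(36.2/200)^2 = 0.102922 m^2
V = (0.280862+0.102922)/2*2.2 = 0.4222 m^3

0.4222


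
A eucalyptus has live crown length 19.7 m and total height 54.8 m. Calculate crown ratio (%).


Formula: Crown Ratio = (Crown Length / Total Height) * 100
CR = (19.7 m / 54.8 m) * 100
CR = 0.3595 * 100 = 35.9%

35.9


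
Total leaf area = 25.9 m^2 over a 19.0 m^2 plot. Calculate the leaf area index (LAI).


Formula: LAI = total leaf area / ground area  (dimensionless)
LAI = 25.9 m^2 / 19.0 m^2
LAI = 1.36

1.36


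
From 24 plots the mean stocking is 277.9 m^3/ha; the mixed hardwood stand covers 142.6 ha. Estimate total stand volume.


Formula: Total Volume = Mean Volume per ha * Total Area
Total Volume = 277.9 m^3/ha * 142.6 ha
Total Volume = 39629 m^3

39629


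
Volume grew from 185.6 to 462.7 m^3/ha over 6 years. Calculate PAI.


Formula: PAI = (V_T2 - V_T1) / (T2 - T1)
Volume increment = 462.7 - 185.6 = 277.1 m^3/ha
PAI = 277.1 / 6 = 46.18 m^3/ha/year

46.18


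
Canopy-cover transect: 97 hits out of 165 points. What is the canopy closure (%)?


Formula: Canopy closure = covered points / total points * 100
Closure = 97 / 165 * 100
Closure = 0.5879 * 100 = 58.8%

58.8


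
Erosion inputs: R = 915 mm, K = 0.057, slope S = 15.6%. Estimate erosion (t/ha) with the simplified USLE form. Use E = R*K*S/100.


Formula: E = R * K * S / 100  (simplified USLE)
R * K = 915 * 0.057 = 52.155
E = 52.155 * 15.6 / 100 = 8.14 t/ha

8.14


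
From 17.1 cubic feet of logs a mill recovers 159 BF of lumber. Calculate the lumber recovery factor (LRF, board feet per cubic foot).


Formula: LRF = Lumber Output (BF) / Log Input (ft^3)
LRF = 159 BF / 17.1 ft^3
LRF = 9.3 BF/ft^3

9.3


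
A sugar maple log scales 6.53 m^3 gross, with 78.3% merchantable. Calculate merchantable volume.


Formula: MV = V_total * (merchantable_pct / 100)
Merchantable fraction = 78.3% / 100 = 0.783
MV = 6.53 m^3 * 0.783 = 5.113 m^3

5.113


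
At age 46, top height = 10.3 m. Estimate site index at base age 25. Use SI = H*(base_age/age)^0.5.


Formula: SI = H_dom * (base_age / age)^0.5
Age ratio = 25 / 46 = 0.54348
sqrt(age_ratio) = 0.73721
SI = 10.3 * 0.73721 = 7.6 m

7.6


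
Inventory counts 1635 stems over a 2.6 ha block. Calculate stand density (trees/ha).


Formula: Stand Density = N_trees / Area_ha
Density = 1635 trees / 2.6 ha
Density = 629 trees/ha

629


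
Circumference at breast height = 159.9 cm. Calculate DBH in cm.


Formula: DBH = C / pi
DBH = 159.9 / pi
pi = 3.14159...
DBH = 50.9 cm

50.9


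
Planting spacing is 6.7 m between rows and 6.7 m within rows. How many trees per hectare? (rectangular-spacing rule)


Formula: TPH = 10000 m^2/ha / (spacing_x * spacing_y)
Area per tree = 6.7 m * 6.7 m = 44.89 m^2
TPH = 10000 / 44.89 = 223 trees/ha

223


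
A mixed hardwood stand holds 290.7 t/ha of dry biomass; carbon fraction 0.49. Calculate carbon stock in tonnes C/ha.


Formula: Carbon Stock = Biomass * Carbon Fraction
C = 290.7 t/ha * 0.49
C = 142.4 t C/ha

142.4


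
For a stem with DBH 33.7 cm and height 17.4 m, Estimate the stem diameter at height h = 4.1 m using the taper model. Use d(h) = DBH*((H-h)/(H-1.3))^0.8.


Taper: d(h) = DBH * ((H - h) / (H - 1.3))^0.8
Numerator = H - h = 17.4 - 4.1 = 13.3 m
Denominator = H - 1.3 = 17.4 - 1.3 = 16.1 m
Ratio = 13.3 / 16.1 = 0.82609
d = 33.7 * 0.82609^0.8 = 28.9 cm

28.9


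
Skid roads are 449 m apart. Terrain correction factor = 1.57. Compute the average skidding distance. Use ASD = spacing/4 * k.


Formula: ASD = (spacing / 4) * correction
Uncorrected distance = spacing / 4 = 449 / 4 = 112.25 m
ASD = 112.25 * 1.57 = 176 m

176


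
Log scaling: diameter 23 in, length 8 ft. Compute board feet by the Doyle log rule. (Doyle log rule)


Doyle: BF = (D - 4)^2 * L / 16
Adjusted diameter = 23 - 4 = 19 in
(D-4)^2 = 19^2 = 361
BF = 361 * 8 / 16 = 181 BF

181


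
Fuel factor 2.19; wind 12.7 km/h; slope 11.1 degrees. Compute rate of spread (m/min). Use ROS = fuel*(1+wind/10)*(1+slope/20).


Formula: ROS = fuel * (1 + wind/10) * (1 + slope/20)
Wind factor = 1 + 12.7/10 = 2.27
Slope factor = 1 + 11.1/20 = 1.555
ROS = 2.19 * 2.27 * 1.555 = 7.73 m/min

7.73


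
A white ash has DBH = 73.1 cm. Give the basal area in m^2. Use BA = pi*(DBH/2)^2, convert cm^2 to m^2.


Formula: BA = pi * (DBH/2)^2 / 10000  (cm^2 to m^2)
Radius = DBH/2 = 73.1/2 = 36.55 cm
BA = pi * 36.55^2 / 10000
   = 4196.8615 cm^2 / 10000
   = 0.4197 m^2

0.4197


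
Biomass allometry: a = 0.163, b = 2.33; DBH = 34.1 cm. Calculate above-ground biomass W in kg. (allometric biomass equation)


Formula: W = a * DBH^b  (allometric power law)
DBH^b = 34.1^2.33 = 3726.6422
W = 0.163 * 3726.6422 = 607.4 kg

607.4


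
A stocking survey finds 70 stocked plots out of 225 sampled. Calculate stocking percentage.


Formula: Stocking % = stocked plots / total plots * 100
Stocking = 70 / 225 * 100
Stocking = 0.3111 * 100 = 31.1%

31.1


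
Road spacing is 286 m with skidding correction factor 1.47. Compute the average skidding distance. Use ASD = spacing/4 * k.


Formula: ASD = (spacing / 4) * correction
Uncorrected distance = spacing / 4 = 286 / 4 = 71.5 m
ASD = 71.5 * 1.47 = 105 m

105


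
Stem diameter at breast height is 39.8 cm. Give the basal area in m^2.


Formula: BA = pi * (DBH/2)^2 / 10000  (cm^2 to m^2)
Radius = DBH/2 = 39.8/2 = 19.9 cm
BA = pi * 19.9^2 / 10000
   = 1244.1021 cm^2 / 10000
   = 0.1244 m^2

0.1244


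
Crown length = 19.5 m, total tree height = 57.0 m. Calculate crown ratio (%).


Formula: Crown Ratio = (Crown Length / Total Height) * 100
CR = (19.5 m / 57.0 m) * 100
CR = 0.3421 * 100 = 34.2%

34.2


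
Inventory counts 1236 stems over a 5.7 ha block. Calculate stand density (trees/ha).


Formula: Stand Density = N_trees / Area_ha
Density = 1236 trees / 5.7 ha
Density = 217 trees/ha

217


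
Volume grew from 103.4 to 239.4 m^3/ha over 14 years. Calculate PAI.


Formula: PAI = (V_T2 - V_T1) / (T2 - T1)
Volume increment = 239.4 - 103.4 = 136.0 m^3/ha
PAI = 136.0 / 14 = 9.71 m^3/ha/year

9.71


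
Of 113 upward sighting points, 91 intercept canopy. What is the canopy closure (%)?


Formula: Canopy closure = covered points / total points * 100
Closure = 91 / 113 * 100
Closure = 0.8053 * 100 = 80.5%

80.5


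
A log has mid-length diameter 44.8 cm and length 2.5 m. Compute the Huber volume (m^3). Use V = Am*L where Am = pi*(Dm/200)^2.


Huber: V = Am * L,  Am = pi*(Dm/200)^2
Am = pi*(44.8/200)^2 = 0.157633 m^2
V = 0.157633*2.5 = 0.3941 m^3

0.3941


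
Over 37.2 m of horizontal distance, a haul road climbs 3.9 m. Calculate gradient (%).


Formula: Gradient = rise / run * 100
Gradient = 3.9 / 37.2 * 100 = 10.5%

10.5


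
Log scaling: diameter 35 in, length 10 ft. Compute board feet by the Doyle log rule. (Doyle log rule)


Doyle: BF = (D - 4)^2 * L / 16
Adjusted diameter = 35 - 4 = 31 in
(D-4)^2 = 31^2 = 961
BF = 961 * 10 / 16 = 601 BF

601


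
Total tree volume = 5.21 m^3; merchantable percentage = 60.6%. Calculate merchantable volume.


Formula: MV = V_total * (merchantable_pct / 100)
Merchantable fraction = 60.6% / 100 = 0.606
MV = 5.21 m^3 * 0.606 = 3.157 m^3

3.157


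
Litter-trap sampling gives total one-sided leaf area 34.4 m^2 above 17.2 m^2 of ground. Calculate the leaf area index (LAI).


Formula: LAI = total leaf area / ground area  (dimensionless)
LAI = 34.4 m^2 / 17.2 m^2
LAI = 2.0

2.0


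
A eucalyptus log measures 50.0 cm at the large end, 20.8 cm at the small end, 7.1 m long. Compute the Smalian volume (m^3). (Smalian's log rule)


Smalian: V = (A1 + A2)/2 * L,  A = pi*(D/200)^2
A1 = pi*(50.0/200)^2 = 0.19635 m^2
A2 = pi*(20.8/200)^2 = 0.033979 m^2
V = (0.19635+0.033979)/2*7.1 = 0.8177 m^3

0.8177


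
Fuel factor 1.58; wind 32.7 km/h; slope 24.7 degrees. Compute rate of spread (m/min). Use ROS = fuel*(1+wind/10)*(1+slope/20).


Formula: ROS = fuel * (1 + wind/10) * (1 + slope/20)
Wind factor = 1 + 32.7/10 = 4.27
Slope factor = 1 + 24.7/20 = 2.235
ROS = 1.58 * 4.27 * 2.235 = 15.08 m/min

15.08


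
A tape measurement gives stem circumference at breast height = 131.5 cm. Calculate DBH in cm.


Formula: DBH = C / pi
DBH = 131.5 / pi
pi = 3.14159...
DBH = 41.9 cm

41.9


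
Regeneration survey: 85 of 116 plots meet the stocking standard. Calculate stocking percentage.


Formula: Stocking % = stocked plots / total plots * 100
Stocking = 85 / 116 * 100
Stocking = 0.7328 * 100 = 73.3%

73.3


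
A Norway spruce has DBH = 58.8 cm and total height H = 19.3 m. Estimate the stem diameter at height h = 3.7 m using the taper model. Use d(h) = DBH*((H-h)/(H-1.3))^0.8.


Taper: d(h) = DBH * ((H - h) / (H - 1.3))^0.8
Numerator = H - h = 19.3 - 3.7 = 15.6 m
Denominator = H - 1.3 = 19.3 - 1.3 = 18.0 m
Ratio = 15.6 / 18.0 = 0.86667
d = 58.8 * 0.86667^0.8 = 52.4 cm

52.4


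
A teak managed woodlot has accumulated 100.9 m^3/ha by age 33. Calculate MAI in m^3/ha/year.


Formula: MAI = Total Volume / Stand Age
MAI = 100.9 m^3/ha / 33 years
MAI = 3.06 m^3/ha/year

3.06


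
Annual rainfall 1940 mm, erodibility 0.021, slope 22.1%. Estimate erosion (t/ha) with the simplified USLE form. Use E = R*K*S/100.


Formula: E = R * K * S / 100  (simplified USLE)
R * K = 1940 * 0.021 = 40.74
E = 40.74 * 22.1 / 100 = 9.0 t/ha

9.0


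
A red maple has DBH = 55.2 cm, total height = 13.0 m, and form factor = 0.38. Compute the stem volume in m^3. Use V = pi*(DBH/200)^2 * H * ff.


Formula: V = pi * (DBH/200)^2 * H * ff
Radius = DBH/200 = 55.2/200 = 0.276 m
Radius^2 = 0.276^2 = 0.076176 m^2
V = pi * 0.076176 * 13.0 * 0.38
V = 1.182 m^3

1.182


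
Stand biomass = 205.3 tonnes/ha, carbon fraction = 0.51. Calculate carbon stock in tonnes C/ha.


Formula: Carbon Stock = Biomass * Carbon Fraction
C = 205.3 t/ha * 0.51
C = 104.7 t C/ha

104.7


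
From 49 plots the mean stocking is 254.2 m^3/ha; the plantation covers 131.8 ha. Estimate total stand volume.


Formula: Total Volume = Mean Volume per ha * Total Area
Total Volume = 254.2 m^3/ha * 131.8 ha
Total Volume = 33504 m^3

33504


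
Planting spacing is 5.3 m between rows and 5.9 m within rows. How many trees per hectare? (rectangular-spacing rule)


Formula: TPH = 10000 m^2/ha / (spacing_x * spacing_y)
Area per tree = 5.3 m * 5.9 m = 31.27 m^2
TPH = 10000 / 31.27 = 320 trees/ha

320


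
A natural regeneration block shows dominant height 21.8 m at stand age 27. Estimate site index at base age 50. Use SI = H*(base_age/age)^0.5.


Formula: SI = H_dom * (base_age / age)^0.5
Age ratio = 50 / 27 = 1.85185
sqrt(age_ratio) = 1.36083
SI = 21.8 * 1.36083 = 29.7 m

29.7


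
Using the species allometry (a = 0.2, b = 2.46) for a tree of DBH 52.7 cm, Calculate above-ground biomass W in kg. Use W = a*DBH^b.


Formula: W = a * DBH^b  (allometric power law)
DBH^b = 52.7^2.46 = 17204.9777
W = 0.2 * 17204.9777 = 3441.0 kg

3441.0


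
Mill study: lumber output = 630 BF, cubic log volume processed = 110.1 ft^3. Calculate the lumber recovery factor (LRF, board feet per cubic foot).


Formula: LRF = Lumber Output (BF) / Log Input (ft^3)
LRF = 630 BF / 110.1 ft^3
LRF = 5.72 BF/ft^3

5.72


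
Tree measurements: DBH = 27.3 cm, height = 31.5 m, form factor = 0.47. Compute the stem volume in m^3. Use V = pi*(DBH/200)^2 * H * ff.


Formula: V = pi * (DBH/200)^2 * H * ff
Radius = DBH/200 = 27.3/200 = 0.1365 m
Radius^2 = 0.1365^2 = 0.01863225 m^2
V = pi * 0.01863225 * 31.5 * 0.47
V = 0.867 m^3

0.867


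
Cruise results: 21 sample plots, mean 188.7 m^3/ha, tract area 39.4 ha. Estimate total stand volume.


Formula: Total Volume = Mean Volume per ha * Total Area
Total Volume = 188.7 m^3/ha * 39.4 ha
Total Volume = 7435 m^3

7435


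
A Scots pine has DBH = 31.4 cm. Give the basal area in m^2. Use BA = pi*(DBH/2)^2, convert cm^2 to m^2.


Formula: BA = pi * (DBH/2)^2 / 10000  (cm^2 to m^2)
Radius = DBH/2 = 31.4/2 = 15.7 cm
BA = pi * 15.7^2 / 10000
   = 774.3712 cm^2 / 10000
   = 0.0774 m^2

0.0774


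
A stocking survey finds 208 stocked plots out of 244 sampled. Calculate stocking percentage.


Formula: Stocking % = stocked plots / total plots * 100
Stocking = 208 / 244 * 100
Stocking = 0.8525 * 100 = 85.2%

85.2


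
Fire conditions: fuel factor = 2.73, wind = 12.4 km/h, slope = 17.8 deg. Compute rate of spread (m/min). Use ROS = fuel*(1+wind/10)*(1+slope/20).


Formula: ROS = fuel * (1 + wind/10) * (1 + slope/20)
Wind factor = 1 + 12.4/10 = 2.24
Slope factor = 1 + 17.8/20 = 1.89
ROS = 2.73 * 2.24 * 1.89 = 11.56 m/min

11.56


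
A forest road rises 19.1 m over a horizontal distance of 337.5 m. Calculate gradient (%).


Formula: Gradient = rise / run * 100
Gradient = 19.1 / 337.5 * 100 = 5.7%

5.7


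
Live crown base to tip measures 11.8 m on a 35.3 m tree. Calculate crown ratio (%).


Formula: Crown Ratio = (Crown Length / Total Height) * 100
CR = (11.8 m / 35.3 m) * 100
CR = 0.3343 * 100 = 33.4%

33.4


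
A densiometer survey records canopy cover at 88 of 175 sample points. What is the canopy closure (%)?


Formula: Canopy closure = covered points / total points * 100
Closure = 88 / 175 * 100
Closure = 0.5029 * 100 = 50.3%

50.3


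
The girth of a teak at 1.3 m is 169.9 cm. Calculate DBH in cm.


Formula: DBH = C / pi
DBH = 169.9 / pi
pi = 3.14159...
DBH = 54.1 cm

54.1


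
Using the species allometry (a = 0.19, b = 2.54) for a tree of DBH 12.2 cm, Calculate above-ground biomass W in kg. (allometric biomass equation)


Formula: W = a * DBH^b  (allometric power law)
DBH^b = 12.2^2.54 = 574.5846
W = 0.19 * 574.5846 = 109.2 kg

109.2


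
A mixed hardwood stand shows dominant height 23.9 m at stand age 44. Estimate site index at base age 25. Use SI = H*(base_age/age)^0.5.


Formula: SI = H_dom * (base_age / age)^0.5
Age ratio = 25 / 44 = 0.56818
sqrt(age_ratio) = 0.75378
SI = 23.9 * 0.75378 = 18.0 m

18.0


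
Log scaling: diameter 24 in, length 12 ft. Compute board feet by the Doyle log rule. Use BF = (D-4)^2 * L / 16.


Doyle: BF = (D - 4)^2 * L / 16
Adjusted diameter = 24 - 4 = 20 in
(D-4)^2 = 20^2 = 400
BF = 400 * 12 / 16 = 300 BF

300


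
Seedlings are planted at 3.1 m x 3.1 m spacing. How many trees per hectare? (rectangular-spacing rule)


Formula: TPH = 10000 m^2/ha / (spacing_x * spacing_y)
Area per tree = 3.1 m * 3.1 m = 9.61 m^2
TPH = 10000 / 9.61 = 1041 trees/ha

1041


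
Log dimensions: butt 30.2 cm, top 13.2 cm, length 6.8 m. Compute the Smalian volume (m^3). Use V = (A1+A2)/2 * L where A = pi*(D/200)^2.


Smalian: V = (A1 + A2)/2 * L,  A = pi*(D/200)^2
A1 = pi*(30.2/200)^2 = 0.071631 m^2
A2 = pi*(13.2/200)^2 = 0.013685 m^2
V = (0.071631+0.013685)/2*6.8 = 0.2901 m^3

0.2901


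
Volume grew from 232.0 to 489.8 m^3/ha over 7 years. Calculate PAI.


Formula: PAI = (V_T2 - V_T1) / (T2 - T1)
Volume increment = 489.8 - 232.0 = 257.8 m^3/ha
PAI = 257.8 / 7 = 36.83 m^3/ha/year

36.83


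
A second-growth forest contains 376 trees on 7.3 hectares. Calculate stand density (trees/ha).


Formula: Stand Density = N_trees / Area_ha
Density = 376 trees / 7.3 ha
Density = 52 trees/ha

52


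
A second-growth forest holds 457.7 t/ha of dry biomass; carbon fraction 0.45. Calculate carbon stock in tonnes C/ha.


Formula: Carbon Stock = Biomass * Carbon Fraction
C = 457.7 t/ha * 0.45
C = 206.0 t C/ha

206.0


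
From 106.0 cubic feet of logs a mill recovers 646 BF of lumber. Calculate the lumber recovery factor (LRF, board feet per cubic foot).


Formula: LRF = Lumber Output (BF) / Log Input (ft^3)
LRF = 646 BF / 106.0 ft^3
LRF = 6.09 BF/ft^3

6.09


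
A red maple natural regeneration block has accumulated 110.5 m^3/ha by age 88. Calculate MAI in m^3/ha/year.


Formula: MAI = Total Volume / Stand Age
MAI = 110.5 m^3/ha / 88 years
MAI = 1.26 m^3/ha/year

1.26


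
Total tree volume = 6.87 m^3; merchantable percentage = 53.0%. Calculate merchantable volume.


Formula: MV = V_total * (merchantable_pct / 100)
Merchantable fraction = 53.0% / 100 = 0.53
MV = 6.87 m^3 * 0.53 = 3.641 m^3

3.641


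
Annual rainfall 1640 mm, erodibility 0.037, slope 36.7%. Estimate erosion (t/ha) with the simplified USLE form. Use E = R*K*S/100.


Formula: E = R * K * S / 100  (simplified USLE)
R * K = 1640 * 0.037 = 60.68
E = 60.68 * 36.7 / 100 = 22.27 t/ha

22.27


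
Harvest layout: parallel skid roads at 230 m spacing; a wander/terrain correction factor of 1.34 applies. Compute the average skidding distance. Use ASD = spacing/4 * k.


Formula: ASD = (spacing / 4) * correction
Uncorrected distance = spacing / 4 = 230 / 4 = 57.5 m
ASD = 57.5 * 1.34 = 77 m

77


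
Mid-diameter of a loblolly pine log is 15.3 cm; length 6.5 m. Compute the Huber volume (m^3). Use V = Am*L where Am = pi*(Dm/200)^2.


Huber: V = Am * L,  Am = pi*(Dm/200)^2
Am = pi*(15.3/200)^2 = 0.018385 m^2
V = 0.018385*6.5 = 0.1195 m^3

0.1195


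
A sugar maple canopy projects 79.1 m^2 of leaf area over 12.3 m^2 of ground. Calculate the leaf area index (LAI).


Formula: LAI = total leaf area / ground area  (dimensionless)
LAI = 79.1 m^2 / 12.3 m^2
LAI = 6.43

6.43


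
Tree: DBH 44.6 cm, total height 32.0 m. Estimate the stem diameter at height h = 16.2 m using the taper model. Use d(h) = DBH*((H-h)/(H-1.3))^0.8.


Taper: d(h) = DBH * ((H - h) / (H - 1.3))^0.8
Numerator = H - h = 32.0 - 16.2 = 15.8 m
Denominator = H - 1.3 = 32.0 - 1.3 = 30.7 m
Ratio = 15.8 / 30.7 = 0.51466
d = 44.6 * 0.51466^0.8 = 26.2 cm

26.2


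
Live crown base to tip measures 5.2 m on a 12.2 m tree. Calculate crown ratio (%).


Formula: Crown Ratio = (Crown Length / Total Height) * 100
CR = (5.2 m / 12.2 m) * 100
CR = 0.4262 * 100 = 42.6%

42.6


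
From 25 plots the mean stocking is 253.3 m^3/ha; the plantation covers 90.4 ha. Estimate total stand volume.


Formula: Total Volume = Mean Volume per ha * Total Area
Total Volume = 253.3 m^3/ha * 90.4 ha
Total Volume = 22898 m^3

22898


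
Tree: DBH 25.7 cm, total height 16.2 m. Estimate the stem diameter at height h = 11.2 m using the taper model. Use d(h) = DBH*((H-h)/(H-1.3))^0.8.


Taper: d(h) = DBH * ((H - h) / (H - 1.3))^0.8
Numerator = H - h = 16.2 - 11.2 = 5.0 m
Denominator = H - 1.3 = 16.2 - 1.3 = 14.9 m
Ratio = 5.0 / 14.9 = 0.33557
d = 25.7 * 0.33557^0.8 = 10.7 cm

10.7
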